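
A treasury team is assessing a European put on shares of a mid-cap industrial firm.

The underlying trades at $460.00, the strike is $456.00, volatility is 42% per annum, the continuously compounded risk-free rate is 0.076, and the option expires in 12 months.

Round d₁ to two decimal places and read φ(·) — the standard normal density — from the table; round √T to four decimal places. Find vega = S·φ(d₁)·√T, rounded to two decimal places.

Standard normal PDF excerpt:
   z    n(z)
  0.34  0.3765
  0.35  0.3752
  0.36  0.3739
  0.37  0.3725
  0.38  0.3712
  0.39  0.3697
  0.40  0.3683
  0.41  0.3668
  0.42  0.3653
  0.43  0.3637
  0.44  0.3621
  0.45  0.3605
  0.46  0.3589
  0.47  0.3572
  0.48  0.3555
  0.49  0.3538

T = 1;  σ√T = 0.4200
d₁ = [ln(460/456) + (0.076 + 0.42²/2)·1] / 0.4200 = [0.0087 + 0.1642] / 0.4200 = 0.4117 → 0.41
√T = √1 = 1.0000
φ(d₁) = φ(0.41) = 0.3668
vega = S·φ(d₁)·√T = 460·0.3668·1.0000 = 168.7280

168.73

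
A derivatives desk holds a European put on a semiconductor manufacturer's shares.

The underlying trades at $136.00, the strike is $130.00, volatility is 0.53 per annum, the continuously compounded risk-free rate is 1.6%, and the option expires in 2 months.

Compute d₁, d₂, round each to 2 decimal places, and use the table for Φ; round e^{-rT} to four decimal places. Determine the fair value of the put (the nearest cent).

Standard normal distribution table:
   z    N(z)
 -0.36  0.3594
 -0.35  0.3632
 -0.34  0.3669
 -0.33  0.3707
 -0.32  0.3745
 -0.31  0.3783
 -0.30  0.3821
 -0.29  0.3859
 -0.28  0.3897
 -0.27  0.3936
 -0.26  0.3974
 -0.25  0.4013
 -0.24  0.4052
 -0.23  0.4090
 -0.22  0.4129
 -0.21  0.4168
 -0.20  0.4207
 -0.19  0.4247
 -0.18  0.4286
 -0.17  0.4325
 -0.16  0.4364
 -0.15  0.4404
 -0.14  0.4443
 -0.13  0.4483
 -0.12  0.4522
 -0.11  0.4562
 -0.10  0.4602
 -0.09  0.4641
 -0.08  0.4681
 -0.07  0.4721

$8.73

σ√T = 0.53 × 0.4082 = 0.2164
d₁ = [ln(136/130) + (0.016 + 0.53²/2)·0.1667] / 0.2164 = [0.0451 + 0.0261] / 0.2164 = 0.3290 which rounds to 0.33
d₂ = d₁ − σ√T = 0.3290 − 0.2164 = 0.1127 which rounds to 0.11
exp(−rT) = exp(−0.016·0.1667) = 0.9973
N(−d₂) = N(-0.11) = 0.4562;  N(−d₁) = N(-0.33) = 0.3707
P = 130·0.9973·0.4562 − 136·0.3707 = 59.1459 − 50.4152 = 8.7307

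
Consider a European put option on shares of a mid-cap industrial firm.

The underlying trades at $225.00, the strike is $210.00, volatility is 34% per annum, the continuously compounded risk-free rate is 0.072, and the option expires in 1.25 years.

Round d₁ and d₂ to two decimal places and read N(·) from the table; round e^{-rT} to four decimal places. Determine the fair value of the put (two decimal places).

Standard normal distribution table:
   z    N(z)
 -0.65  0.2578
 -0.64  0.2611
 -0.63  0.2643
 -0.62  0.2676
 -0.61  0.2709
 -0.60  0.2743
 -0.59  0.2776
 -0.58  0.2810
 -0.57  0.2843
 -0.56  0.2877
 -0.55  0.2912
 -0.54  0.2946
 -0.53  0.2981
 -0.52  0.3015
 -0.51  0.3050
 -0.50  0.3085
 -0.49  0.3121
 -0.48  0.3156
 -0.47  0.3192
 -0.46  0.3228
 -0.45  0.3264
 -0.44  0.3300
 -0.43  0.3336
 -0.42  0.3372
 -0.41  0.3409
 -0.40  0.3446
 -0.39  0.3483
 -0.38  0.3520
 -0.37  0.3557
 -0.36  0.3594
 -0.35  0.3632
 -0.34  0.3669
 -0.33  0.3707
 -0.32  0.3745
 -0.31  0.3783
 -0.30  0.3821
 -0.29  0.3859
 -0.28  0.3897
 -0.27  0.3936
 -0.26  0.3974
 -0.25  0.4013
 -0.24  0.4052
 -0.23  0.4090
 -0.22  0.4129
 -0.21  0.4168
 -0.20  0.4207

$17.54

σ√T = 0.34·√1.25 = 0.3801
ln(S/K) + (r + σ²/2)T = ln(225/210) + (0.072 + 0.34²/2)·1.25 = 0.0690 + 0.1623 = 0.2312
d₁ = 0.2312 / 0.3801 = 0.6083 → 0.61
d₂ = d₁ − σ√T = 0.6083 − 0.3801 = 0.2282 → 0.23
e^(−rT) = e^(−0.072·1.25) = 0.9139
N(−d₂) = N(-0.23) = 0.4090;  N(−d₁) = N(-0.61) = 0.2709
P = 210·0.9139·0.4090 − 225·0.2709 = 78.4949 − 60.9525 = 17.5424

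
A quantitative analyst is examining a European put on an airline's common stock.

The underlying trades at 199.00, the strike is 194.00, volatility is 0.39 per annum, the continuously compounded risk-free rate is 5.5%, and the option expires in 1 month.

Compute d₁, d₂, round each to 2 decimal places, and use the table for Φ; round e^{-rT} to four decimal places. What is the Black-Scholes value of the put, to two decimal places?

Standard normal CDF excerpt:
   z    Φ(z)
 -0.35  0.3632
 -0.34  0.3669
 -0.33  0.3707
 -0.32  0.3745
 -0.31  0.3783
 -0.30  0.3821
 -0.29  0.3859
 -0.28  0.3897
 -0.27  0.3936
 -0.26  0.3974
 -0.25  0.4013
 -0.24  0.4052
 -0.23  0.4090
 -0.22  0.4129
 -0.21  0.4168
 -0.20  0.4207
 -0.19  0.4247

σ√T = 0.39 × 0.2887 = 0.1126
ln(S/K) + (r + σ²/2)T = ln(199/194) + (0.055 + 0.39²/2)·0.08333 = 0.0254 + 0.0109 = 0.0364
d₁ = 0.0364 / 0.1126 = 0.3230 ≈ 0.32
d₂ = d₁ − σ√T = 0.3230 − 0.1126 = 0.2104 ≈ 0.21
e^(−rT) = e^(−0.055·0.08333) = 0.9954
P = 194·0.9954·N(-0.21) − 199·N(-0.32) = 194·0.9954·0.4168 − 199·0.3745 = 80.4872 − 74.5255 = 5.9617

5.96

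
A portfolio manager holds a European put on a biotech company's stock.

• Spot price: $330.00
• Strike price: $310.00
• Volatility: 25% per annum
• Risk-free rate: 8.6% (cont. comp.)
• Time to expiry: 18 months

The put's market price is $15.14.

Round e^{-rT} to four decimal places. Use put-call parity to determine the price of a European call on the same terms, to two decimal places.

exp(−rT) = exp(−0.086·1.5) = 0.8790
Put-call parity: C − P = S − K·e^(−rT) = 330 − 310·0.8790 = 330 − 272.4900 = 57.5100
C = P + (C − P) = 15.14 + (57.5100) = 72.6500

$72.65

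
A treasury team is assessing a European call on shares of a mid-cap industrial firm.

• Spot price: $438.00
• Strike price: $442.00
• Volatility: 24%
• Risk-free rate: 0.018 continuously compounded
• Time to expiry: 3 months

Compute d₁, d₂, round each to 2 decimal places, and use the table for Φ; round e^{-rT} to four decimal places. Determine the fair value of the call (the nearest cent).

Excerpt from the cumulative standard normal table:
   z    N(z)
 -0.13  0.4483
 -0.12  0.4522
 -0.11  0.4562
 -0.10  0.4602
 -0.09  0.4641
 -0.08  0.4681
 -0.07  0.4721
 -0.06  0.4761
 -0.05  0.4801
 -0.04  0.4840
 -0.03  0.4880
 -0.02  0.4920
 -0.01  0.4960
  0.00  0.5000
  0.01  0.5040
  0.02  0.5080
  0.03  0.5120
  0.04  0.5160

σ√T = 0.24·√0.25 = 0.1200
d₁ = [ln(438/442) + (0.018 + ½·0.24²)·0.25] / (σ√T) = (-0.0091 + 0.0117) / 0.1200 = 0.0217 which rounds to 0.02
d₂ = 0.0217 − 0.1200 = -0.0983 which rounds to -0.10
exp(−rT) = exp(−0.018·0.25) = 0.9955
N(d₁) = N(0.02) = 0.5080;  N(d₂) = N(-0.10) = 0.4602
C = 438·0.5080 − 442·0.9955·0.4602 = 222.5040 − 202.4931 = 20.0109

$20.01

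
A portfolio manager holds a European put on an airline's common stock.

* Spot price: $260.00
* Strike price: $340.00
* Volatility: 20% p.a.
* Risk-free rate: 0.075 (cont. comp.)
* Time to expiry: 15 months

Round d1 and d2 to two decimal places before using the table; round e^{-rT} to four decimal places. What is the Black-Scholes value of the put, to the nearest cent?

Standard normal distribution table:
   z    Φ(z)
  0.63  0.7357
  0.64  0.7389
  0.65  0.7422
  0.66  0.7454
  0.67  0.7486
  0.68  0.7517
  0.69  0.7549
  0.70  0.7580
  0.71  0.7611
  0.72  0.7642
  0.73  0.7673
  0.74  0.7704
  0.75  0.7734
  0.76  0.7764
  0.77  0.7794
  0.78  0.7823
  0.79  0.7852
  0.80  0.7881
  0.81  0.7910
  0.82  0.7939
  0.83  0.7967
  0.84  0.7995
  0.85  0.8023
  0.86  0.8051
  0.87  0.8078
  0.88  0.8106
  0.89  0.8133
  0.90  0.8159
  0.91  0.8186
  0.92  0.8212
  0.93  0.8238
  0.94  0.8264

$57.14

σ√T = 0.2·√1.25 = 0.2236
d₁ = [ln(260/340) + (0.075 + 0.2²/2)·1.25] / 0.2236 = [-0.2683 + 0.1187] / 0.2236 = -0.6686 which rounds to -0.67
d₂ = d₁ − σ√T = -0.6686 − 0.2236 = -0.8923 which rounds to -0.89
e^(−rT) = e^(−0.075·1.25) = 0.9105
P = 340·0.9105·N(0.89) − 260·N(0.67) = 340·0.9105·0.8133 − 260·0.7486 = 251.7733 − 194.6360 = 57.1373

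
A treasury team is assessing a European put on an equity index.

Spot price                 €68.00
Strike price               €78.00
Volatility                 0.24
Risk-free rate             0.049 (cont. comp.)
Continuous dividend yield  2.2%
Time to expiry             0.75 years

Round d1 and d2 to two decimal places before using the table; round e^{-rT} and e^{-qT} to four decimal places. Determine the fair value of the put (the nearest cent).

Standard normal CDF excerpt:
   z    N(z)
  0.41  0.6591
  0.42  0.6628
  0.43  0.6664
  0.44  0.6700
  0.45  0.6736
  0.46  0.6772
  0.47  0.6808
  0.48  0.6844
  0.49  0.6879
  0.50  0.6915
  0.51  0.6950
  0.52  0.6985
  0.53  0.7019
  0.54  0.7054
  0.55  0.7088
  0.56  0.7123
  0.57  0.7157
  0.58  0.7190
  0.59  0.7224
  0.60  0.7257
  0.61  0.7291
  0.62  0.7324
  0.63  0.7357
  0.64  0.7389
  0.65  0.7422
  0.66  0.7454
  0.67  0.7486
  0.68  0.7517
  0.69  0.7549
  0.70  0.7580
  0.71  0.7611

T = 0.75;  σ√T = 0.2078
ln(S/K) + (r − q + σ²/2)T = ln(68/78) + (0.049 − 0.022 + 0.24²/2)·0.75 = -0.1372 + 0.0418 = -0.0954
d₁ = -0.0954 / 0.2078 = -0.4588 → -0.46
d₂ = d₁ − σ√T = -0.4588 − 0.2078 = -0.6666 → -0.67
e^(−qT) = e^(−0.022·0.75) = 0.9836;  e^(−rT) = e^(−0.049·0.75) = 0.9639
N(−d₂) = N(0.67) = 0.7486;  N(−d₁) = N(0.46) = 0.6772
P = 78·0.9639·0.7486 − 68·0.9836·0.6772 = 56.2829 − 45.2944 = 10.9885

€10.99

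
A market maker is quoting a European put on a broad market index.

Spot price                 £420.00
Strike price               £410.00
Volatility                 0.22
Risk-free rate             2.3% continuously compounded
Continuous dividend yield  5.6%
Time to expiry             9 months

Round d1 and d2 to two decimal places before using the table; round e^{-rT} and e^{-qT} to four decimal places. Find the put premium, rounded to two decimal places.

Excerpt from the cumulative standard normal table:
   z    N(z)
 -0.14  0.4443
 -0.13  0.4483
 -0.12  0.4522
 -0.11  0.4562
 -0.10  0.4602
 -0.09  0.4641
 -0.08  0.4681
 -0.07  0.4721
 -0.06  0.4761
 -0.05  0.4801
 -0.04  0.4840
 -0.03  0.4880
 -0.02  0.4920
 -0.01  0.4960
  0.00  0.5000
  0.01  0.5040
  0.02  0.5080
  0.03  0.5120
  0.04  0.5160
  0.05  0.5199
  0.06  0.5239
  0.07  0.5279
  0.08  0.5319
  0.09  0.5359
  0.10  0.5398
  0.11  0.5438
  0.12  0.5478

σ√T = 0.22·√0.75 = 0.1905
d₁ = [ln(420/410) + (0.023 − 0.056 + 0.22²/2)·0.75] / 0.1905 = [0.0241 − 0.0066] / 0.1905 = 0.0918 → 0.09
d₂ = d₁ − σ√T = 0.0918 − 0.1905 = -0.0987 → -0.10
exp(−qT) = exp(−0.056·0.75) = 0.9589;  exp(−rT) = exp(−0.023·0.75) = 0.9829
P = 410·0.9829·N(0.10) − 420·0.9589·N(-0.09) = 410·0.9829·0.5398 − 420·0.9589·0.4641 = 217.5335 − 186.9107 = 30.6228

£30.62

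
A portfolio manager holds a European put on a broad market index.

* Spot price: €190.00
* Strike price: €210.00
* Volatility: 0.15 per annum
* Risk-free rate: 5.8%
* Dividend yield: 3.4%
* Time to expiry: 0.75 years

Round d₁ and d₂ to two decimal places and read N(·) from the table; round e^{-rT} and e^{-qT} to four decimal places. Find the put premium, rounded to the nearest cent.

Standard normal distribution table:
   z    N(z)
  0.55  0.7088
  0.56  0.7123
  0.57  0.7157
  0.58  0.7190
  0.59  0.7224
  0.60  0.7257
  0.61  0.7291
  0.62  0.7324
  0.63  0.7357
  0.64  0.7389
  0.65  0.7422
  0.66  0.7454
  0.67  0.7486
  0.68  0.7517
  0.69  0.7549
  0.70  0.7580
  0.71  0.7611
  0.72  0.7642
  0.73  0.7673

€19.84

T = 0.75;  σ√T = 0.1299
ln(S/K) + (r − q + σ²/2)T = ln(190/210) + (0.058 − 0.034 + 0.15²/2)·0.75 = -0.1001 + 0.0264 = -0.0736
d₁ = -0.0736 / 0.1299 = -0.5669 ≈ -0.57
d₂ = d₁ − σ√T = -0.5669 − 0.1299 = -0.6968 ≈ -0.70
exp(−qT) = exp(−0.034·0.75) = 0.9748;  exp(−rT) = exp(−0.058·0.75) = 0.9574
P = 210·0.9574·N(0.70) − 190·0.9748·N(0.57) = 210·0.9574·0.7580 − 190·0.9748·0.7157 = 152.3989 − 132.5562 = 19.8427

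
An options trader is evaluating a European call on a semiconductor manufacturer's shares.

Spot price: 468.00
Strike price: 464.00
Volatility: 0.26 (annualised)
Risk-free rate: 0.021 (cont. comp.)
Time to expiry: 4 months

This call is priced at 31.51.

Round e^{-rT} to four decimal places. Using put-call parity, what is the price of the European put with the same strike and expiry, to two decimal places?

24.26

e^(−rT) = e^(−0.021·0.3333) = 0.9930
Put-call parity: C − P = S − K·e^(−rT) = 468 − 464·0.9930 = 468 − 460.7520 = 7.2480
P = C − (C − P) = 31.51 − (7.2480) = 24.2620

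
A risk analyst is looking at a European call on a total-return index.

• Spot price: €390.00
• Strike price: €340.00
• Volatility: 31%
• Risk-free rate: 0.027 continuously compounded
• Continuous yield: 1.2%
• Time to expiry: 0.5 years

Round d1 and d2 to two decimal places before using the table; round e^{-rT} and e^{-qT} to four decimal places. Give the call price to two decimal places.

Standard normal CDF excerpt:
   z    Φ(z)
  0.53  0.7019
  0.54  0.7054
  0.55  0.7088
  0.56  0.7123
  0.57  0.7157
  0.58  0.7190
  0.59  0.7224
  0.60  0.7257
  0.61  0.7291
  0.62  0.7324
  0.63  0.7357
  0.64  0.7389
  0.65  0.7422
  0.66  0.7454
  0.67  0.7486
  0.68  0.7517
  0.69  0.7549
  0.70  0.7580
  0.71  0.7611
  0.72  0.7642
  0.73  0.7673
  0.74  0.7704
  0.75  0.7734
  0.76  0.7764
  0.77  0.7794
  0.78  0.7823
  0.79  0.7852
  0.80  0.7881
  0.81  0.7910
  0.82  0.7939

T = 0.5;  σ√T = 0.2192
d₁ = [ln(390/340) + (0.027 − 0.012 + ½·0.31²)·0.5] / (σ√T) = (0.1372 + 0.0315) / 0.2192 = 0.7697 → 0.77
d₂ = 0.7697 − 0.2192 = 0.5505 → 0.55
exp(−qT) = exp(−0.012·0.5) = 0.9940;  exp(−rT) = exp(−0.027·0.5) = 0.9866
N(d₁) = N(0.77) = 0.7794;  N(d₂) = N(0.55) = 0.7088
C = 390·0.9940·0.7794 − 340·0.9866·0.7088 = 302.1422 − 237.7627 = 64.3795

€64.38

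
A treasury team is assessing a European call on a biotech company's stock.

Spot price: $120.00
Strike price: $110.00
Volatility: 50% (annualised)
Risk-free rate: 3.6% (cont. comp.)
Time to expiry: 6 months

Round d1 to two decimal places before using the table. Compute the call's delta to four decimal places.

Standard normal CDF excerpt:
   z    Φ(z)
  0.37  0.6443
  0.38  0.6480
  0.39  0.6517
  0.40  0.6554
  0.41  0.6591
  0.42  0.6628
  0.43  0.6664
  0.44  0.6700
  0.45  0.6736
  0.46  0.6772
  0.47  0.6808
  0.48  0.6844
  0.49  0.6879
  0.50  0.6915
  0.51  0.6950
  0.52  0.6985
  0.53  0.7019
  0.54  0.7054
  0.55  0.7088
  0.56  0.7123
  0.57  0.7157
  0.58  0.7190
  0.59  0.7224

σ√T = 0.5 × 0.7071 = 0.3536
d₁ = [ln(120/110) + (0.036 + 0.5²/2)·0.5] / 0.3536 = [0.0870 + 0.0805] / 0.3536 = 0.4738 which rounds to 0.47
N(d₁) = N(0.47) = 0.6808
Δ_call = N(d₁) = 0.6808

0.6808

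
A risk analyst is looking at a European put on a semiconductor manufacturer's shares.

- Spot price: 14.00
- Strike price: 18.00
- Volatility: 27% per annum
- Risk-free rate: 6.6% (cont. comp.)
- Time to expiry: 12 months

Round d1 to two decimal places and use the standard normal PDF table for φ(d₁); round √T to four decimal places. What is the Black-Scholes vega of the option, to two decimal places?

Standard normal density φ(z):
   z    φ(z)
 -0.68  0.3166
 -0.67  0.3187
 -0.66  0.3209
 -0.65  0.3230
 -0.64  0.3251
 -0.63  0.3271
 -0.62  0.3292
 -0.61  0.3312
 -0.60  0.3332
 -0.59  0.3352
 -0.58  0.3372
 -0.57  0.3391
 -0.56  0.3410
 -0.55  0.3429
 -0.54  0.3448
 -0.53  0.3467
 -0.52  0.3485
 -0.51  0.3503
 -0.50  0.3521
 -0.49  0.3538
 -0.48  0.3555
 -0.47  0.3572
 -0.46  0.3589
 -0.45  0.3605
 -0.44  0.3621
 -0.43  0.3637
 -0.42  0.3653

σ√T = 0.27 × 1.0000 = 0.2700
d₁ = [ln(14/18) + (0.066 + 0.27²/2)·1] / 0.2700 = [-0.2513 + 0.1025] / 0.2700 = -0.5513 → -0.55
√T = √1 = 1.0000
φ(d₁) = φ(-0.55) = 0.3429
vega = S·φ(d₁)·√T = 14·0.3429·1.0000 = 4.8006

4.80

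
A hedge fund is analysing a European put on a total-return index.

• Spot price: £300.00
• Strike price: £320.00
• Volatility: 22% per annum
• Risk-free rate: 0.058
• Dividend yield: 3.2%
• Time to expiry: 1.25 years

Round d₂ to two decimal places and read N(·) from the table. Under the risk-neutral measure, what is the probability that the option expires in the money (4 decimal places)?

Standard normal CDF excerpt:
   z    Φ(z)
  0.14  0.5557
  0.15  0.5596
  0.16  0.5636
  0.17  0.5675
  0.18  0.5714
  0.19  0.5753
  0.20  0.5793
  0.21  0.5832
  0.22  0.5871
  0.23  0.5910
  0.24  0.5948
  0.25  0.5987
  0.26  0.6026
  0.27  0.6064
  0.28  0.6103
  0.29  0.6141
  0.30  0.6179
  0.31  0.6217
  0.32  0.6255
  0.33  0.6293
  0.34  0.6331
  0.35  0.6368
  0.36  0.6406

σ√T = 0.22·√1.25 = 0.2460
ln(S/K) + (r − q + σ²/2)T = ln(300/320) + (0.058 − 0.032 + 0.22²/2)·1.25 = -0.0645 + 0.0628 = -0.0018
d₁ = -0.0018 / 0.2460 = -0.0073 ≈ -0.01
d₂ = d₁ − σ√T = -0.0073 − 0.2460 = -0.2532 ≈ -0.25
Risk-neutral Pr[S_T < K] = N(−d₂) = N(0.25) = 0.5987

0.5987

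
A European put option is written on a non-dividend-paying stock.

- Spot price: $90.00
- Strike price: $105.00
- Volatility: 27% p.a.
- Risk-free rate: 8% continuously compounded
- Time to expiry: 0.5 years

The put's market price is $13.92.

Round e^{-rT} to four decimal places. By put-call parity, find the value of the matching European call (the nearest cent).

$3.04

exp(−rT) = exp(−0.08·0.5) = 0.9608
Put-call parity: C − P = S − K·e^(−rT) = 90 − 105·0.9608 = 90 − 100.8840 = -10.8840
C = P + (C − P) = 13.92 + (-10.8840) = 3.0360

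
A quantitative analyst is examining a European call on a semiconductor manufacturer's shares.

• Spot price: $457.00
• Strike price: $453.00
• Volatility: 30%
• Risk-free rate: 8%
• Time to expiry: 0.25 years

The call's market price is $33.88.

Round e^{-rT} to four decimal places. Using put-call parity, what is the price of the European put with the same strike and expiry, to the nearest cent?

exp(−rT) = exp(−0.08·0.25) = 0.9802
Put-call parity: C − P = S − K·e^(−rT) = 457 − 453·0.9802 = 457 − 444.0306 = 12.9694
P = C − (C − P) = 33.88 − (12.9694) = 20.9106

$20.91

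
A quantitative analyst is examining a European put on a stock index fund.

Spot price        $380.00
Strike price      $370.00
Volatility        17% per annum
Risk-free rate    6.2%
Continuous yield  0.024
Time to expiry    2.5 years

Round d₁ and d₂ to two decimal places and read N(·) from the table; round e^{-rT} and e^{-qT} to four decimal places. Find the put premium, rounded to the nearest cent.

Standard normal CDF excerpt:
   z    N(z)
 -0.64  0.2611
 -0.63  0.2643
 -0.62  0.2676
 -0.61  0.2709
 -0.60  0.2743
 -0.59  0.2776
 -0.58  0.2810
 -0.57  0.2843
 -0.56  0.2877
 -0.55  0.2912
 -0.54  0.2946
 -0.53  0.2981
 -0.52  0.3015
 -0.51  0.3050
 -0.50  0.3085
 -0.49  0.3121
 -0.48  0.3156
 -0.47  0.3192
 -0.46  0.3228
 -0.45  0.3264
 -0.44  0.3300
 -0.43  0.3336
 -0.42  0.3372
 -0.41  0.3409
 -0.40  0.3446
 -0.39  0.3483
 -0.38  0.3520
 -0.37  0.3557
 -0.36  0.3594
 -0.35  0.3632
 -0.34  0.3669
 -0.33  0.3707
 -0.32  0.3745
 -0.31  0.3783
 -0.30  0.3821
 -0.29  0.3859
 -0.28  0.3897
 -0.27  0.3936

$19.32

σ√T = 0.17·√2.5 = 0.2688
d₁ = [ln(380/370) + (0.062 − 0.024 + 0.17²/2)·2.5] / 0.2688 = [0.0267 + 0.1311] / 0.2688 = 0.5870 ≈ 0.59
d₂ = d₁ − σ√T = 0.5870 − 0.2688 = 0.3182 ≈ 0.32
e^(−qT) = e^(−0.024·2.5) = 0.9418;  e^(−rT) = e^(−0.062·2.5) = 0.8564
N(−d₂) = N(-0.32) = 0.3745;  N(−d₁) = N(-0.59) = 0.2776
P = 370·0.8564·0.3745 − 380·0.9418·0.2776 = 118.6671 − 99.3486 = 19.3185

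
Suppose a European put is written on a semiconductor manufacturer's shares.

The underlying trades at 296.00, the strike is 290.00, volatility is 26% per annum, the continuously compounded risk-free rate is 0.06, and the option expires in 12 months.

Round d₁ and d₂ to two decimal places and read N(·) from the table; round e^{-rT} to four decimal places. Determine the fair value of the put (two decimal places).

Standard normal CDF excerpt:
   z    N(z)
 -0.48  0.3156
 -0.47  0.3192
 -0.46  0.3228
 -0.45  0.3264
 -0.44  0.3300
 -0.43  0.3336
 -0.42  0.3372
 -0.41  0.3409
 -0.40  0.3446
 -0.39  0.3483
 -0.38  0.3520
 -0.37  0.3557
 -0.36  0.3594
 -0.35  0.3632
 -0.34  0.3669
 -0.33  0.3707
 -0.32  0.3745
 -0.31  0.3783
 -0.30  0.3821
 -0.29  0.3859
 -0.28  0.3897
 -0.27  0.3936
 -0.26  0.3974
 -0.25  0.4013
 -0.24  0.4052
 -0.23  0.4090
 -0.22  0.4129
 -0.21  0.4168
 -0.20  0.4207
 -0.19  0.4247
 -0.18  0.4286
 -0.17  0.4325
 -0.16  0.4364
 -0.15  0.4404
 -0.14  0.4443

19.38

σ√T = 0.26·√1 = 0.2600
d₁ = [ln(296/290) + (0.06 + 0.26²/2)·1] / 0.2600 = [0.0205 + 0.0938] / 0.2600 = 0.4395 ⇒ 0.44
d₂ = d₁ − σ√T = 0.4395 − 0.2600 = 0.1795 ⇒ 0.18
exp(−rT) = exp(−0.06·1) = 0.9418
N(−d₂) = N(-0.18) = 0.4286;  N(−d₁) = N(-0.44) = 0.3300
P = 290·0.9418·0.4286 − 296·0.3300 = 117.0601 − 97.6800 = 19.3801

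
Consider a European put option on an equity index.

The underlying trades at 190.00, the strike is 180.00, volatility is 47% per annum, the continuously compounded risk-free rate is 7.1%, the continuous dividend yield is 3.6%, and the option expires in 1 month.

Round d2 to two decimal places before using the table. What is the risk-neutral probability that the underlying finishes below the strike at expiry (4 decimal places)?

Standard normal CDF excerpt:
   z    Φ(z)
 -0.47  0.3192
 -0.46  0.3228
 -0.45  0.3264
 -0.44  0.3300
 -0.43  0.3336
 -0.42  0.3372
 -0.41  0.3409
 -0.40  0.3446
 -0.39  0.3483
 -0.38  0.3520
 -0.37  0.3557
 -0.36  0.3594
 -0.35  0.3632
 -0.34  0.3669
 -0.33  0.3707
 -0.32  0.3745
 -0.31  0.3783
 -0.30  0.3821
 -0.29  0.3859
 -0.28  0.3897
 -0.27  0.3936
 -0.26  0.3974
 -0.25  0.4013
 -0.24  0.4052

T = 0.08333;  σ√T = 0.1357
ln(S/K) + (r − q + σ²/2)T = ln(190/180) + (0.071 − 0.036 + 0.47²/2)·0.08333 = 0.0541 + 0.0121 = 0.0662
d₁ = 0.0662 / 0.1357 = 0.4878 ≈ 0.49
d₂ = d₁ − σ√T = 0.4878 − 0.1357 = 0.3522 ≈ 0.35
Risk-neutral Pr[S_T < K] = N(−d₂) = N(-0.35) = 0.3632

0.3632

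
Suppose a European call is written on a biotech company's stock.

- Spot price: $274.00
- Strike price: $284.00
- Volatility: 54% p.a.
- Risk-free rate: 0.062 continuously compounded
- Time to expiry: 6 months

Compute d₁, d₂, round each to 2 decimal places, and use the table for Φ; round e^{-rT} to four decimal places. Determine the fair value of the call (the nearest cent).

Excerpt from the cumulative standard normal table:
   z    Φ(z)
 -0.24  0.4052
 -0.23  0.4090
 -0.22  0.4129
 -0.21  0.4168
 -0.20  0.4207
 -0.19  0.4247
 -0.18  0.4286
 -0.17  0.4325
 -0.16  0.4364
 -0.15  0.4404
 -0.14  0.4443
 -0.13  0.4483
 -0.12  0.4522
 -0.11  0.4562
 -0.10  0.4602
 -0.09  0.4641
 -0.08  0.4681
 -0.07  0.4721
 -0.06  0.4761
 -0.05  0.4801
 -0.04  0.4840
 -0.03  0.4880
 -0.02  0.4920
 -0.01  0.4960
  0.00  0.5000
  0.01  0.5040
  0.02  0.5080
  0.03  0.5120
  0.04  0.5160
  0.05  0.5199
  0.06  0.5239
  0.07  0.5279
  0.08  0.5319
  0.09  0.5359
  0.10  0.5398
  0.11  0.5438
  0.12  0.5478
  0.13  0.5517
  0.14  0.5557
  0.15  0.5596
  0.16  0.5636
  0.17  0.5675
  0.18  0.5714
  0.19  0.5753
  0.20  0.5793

$40.73

σ√T = 0.54 × 0.7071 = 0.3818
d₁ = [ln(274/284) + (0.062 + 0.54²/2)·0.5] / 0.3818 = [-0.0358 + 0.1039] / 0.3818 = 0.1782 ≈ 0.18
d₂ = d₁ − σ√T = 0.1782 − 0.3818 = -0.2036 ≈ -0.20
e^(−rT) = e^(−0.062·0.5) = 0.9695
N(d₁) = N(0.18) = 0.5714;  N(d₂) = N(-0.20) = 0.4207
C = 274·0.5714 − 284·0.9695·0.4207 = 156.5636 − 115.8347 = 40.7289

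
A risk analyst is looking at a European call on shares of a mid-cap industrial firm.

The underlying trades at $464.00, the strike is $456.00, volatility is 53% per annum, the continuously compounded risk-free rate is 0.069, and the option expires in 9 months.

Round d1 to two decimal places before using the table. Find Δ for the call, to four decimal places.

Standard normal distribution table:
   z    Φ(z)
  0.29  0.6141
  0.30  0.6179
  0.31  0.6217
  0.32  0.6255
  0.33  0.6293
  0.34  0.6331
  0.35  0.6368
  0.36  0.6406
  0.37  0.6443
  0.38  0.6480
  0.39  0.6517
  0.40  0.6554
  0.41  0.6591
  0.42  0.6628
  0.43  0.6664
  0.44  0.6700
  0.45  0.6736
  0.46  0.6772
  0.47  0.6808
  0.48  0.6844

0.6480

σ√T = 0.53·√0.75 = 0.4590
d₁ = [ln(464/456) + (0.069 + 0.53²/2)·0.75] / 0.4590 = [0.0174 + 0.1571] / 0.4590 = 0.3801 which rounds to 0.38
N(d₁) = N(0.38) = 0.6480
Δ_call = N(d₁) = 0.6480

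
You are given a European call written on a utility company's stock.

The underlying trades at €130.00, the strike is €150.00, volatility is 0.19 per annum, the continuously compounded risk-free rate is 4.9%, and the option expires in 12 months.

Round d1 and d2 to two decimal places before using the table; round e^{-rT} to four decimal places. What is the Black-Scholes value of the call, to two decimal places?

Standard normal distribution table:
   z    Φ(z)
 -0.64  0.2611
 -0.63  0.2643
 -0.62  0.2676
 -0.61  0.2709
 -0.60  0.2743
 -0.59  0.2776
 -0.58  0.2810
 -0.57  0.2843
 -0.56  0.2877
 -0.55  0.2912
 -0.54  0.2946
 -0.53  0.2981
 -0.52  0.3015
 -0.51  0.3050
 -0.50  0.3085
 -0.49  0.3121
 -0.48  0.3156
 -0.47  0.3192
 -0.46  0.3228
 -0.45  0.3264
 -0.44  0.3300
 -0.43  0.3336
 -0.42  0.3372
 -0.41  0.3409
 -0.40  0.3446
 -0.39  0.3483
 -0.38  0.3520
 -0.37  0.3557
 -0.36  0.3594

σ√T = 0.19 × 1.0000 = 0.1900
d₁ = [ln(130/150) + (0.049 + ½·0.19²)·1] / (σ√T) = (-0.1431 + 0.0670) / 0.1900 = -0.4003 → -0.40
d₂ = -0.4003 − 0.1900 = -0.5903 → -0.59
e^(−rT) = e^(−0.049·1) = 0.9522
N(d₁) = N(-0.40) = 0.3446;  N(d₂) = N(-0.59) = 0.2776
C = 130·0.3446 − 150·0.9522·0.2776 = 44.7980 − 39.6496 = 5.1484

€5.15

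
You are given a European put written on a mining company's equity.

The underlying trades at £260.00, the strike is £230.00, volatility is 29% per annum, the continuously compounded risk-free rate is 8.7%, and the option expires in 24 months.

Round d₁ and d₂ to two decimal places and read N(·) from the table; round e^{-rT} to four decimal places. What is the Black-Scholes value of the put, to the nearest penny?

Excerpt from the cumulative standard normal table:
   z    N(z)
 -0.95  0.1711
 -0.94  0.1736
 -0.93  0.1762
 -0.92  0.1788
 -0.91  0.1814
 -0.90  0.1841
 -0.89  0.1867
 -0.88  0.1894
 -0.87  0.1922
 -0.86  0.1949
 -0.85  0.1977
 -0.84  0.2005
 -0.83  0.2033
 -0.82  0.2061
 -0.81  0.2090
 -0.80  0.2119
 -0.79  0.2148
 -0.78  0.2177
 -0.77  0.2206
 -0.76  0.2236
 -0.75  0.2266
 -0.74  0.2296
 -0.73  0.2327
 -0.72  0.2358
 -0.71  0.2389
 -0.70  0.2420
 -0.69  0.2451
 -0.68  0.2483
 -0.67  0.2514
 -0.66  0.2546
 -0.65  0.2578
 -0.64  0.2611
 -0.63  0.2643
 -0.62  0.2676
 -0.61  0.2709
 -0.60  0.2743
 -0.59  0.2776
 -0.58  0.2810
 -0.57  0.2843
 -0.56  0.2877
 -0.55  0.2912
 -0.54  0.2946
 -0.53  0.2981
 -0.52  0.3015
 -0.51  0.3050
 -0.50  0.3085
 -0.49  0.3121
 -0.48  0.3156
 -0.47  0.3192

T = 2;  σ√T = 0.4101
d₁ = [ln(260/230) + (0.087 + 0.29²/2)·2] / 0.4101 = [0.1226 + 0.2581] / 0.4101 = 0.9283 → 0.93
d₂ = d₁ − σ√T = 0.9283 − 0.4101 = 0.5181 → 0.52
e^(−rT) = e^(−0.087·2) = 0.8403
N(−d₂) = N(-0.52) = 0.3015;  N(−d₁) = N(-0.93) = 0.1762
P = 230·0.8403·0.3015 − 260·0.1762 = 58.2706 − 45.8120 = 12.4586

£12.46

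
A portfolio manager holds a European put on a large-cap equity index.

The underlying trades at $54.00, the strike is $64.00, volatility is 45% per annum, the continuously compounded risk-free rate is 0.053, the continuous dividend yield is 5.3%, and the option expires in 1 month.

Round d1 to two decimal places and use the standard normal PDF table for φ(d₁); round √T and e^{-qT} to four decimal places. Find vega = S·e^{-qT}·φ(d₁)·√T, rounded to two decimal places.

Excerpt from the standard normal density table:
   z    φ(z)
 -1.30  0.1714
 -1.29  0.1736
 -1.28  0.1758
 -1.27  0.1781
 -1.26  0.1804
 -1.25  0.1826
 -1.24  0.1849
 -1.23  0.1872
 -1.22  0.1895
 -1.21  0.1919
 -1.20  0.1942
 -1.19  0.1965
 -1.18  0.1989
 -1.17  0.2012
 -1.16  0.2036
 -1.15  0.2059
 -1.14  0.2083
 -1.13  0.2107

2.87

σ√T = 0.45 × 0.2887 = 0.1299
d₁ = [ln(54/64) + (0.053 − 0.053 + ½·0.45²)·0.08333] / (σ√T) = (-0.1699 + 0.0084) / 0.1299 = -1.2429 ≈ -1.24
√T = √0.08333 = 0.2887
φ(d₁) = φ(-1.24) = 0.1849
e^(−qT) = e^(−0.053·0.08333) = 0.9956
vega = S·e^(−qT)·φ(d₁)·√T = 54·0.9956·0.1849·0.2887 = 2.8699
(The call has the same vega.)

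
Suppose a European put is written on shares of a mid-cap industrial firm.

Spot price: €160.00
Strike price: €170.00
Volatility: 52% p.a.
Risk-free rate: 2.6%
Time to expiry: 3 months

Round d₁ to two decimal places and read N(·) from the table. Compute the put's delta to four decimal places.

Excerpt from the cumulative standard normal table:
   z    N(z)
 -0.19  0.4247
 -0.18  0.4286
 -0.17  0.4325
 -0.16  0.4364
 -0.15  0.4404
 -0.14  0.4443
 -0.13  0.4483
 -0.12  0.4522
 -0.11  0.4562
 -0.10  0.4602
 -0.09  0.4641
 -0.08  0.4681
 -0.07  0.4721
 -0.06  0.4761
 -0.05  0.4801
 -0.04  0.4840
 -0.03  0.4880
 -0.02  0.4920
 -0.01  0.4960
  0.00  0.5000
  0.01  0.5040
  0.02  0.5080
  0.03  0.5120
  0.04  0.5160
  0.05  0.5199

-0.5319

σ√T = 0.52 × 0.5000 = 0.2600
d₁ = [ln(160/170) + (0.026 + ½·0.52²)·0.25] / (σ√T) = (-0.0606 + 0.0403) / 0.2600 = -0.0782 ⇒ -0.08
N(d₁) = N(-0.08) = 0.4681
Δ_put = N(d₁) − 1 = 0.4681 − 1 = -0.5319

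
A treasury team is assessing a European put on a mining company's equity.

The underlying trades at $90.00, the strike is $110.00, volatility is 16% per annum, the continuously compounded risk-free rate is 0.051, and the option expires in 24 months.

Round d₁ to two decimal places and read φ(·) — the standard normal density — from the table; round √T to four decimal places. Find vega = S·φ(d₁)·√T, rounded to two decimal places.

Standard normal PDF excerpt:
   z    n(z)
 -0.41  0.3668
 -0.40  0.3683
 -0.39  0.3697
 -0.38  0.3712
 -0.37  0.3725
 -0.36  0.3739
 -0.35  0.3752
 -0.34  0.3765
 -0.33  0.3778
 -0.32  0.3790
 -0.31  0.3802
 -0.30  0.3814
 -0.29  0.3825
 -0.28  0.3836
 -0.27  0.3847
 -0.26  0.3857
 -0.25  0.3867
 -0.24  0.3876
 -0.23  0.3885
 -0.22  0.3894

σ√T = 0.16 × 1.4142 = 0.2263
d₁ = [ln(90/110) + (0.051 + ½·0.16²)·2] / (σ√T) = (-0.2007 + 0.1276) / 0.2263 = -0.3229 ≈ -0.32
√T = √2 = 1.4142
φ(d₁) = φ(-0.32) = 0.3790
vega = S·φ(d₁)·√T = 90·0.3790·1.4142 = 48.2384

48.24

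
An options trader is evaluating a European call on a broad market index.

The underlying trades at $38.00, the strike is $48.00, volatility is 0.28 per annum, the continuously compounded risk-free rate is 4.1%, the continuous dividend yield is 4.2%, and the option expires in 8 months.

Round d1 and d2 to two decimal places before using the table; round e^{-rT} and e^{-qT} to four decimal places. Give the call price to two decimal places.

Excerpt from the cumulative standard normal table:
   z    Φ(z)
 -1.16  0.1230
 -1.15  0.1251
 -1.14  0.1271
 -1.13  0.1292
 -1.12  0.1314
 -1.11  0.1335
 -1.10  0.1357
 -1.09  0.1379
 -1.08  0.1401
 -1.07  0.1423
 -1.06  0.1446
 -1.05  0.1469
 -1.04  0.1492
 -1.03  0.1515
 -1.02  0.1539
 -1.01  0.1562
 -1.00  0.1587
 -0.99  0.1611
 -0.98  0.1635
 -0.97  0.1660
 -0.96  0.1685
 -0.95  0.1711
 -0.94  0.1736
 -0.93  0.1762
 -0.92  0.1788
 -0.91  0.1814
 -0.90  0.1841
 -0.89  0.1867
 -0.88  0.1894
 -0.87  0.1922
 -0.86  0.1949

$0.77

σ√T = 0.28·√0.6667 = 0.2286
d₁ = [ln(38/48) + (0.041 − 0.042 + 0.28²/2)·0.6667] / 0.2286 = [-0.2336 + 0.0255] / 0.2286 = -0.9105 ⇒ -0.91
d₂ = d₁ − σ√T = -0.9105 − 0.2286 = -1.1391 ⇒ -1.14
e^(−qT) = e^(−0.042·0.6667) = 0.9724;  e^(−rT) = e^(−0.041·0.6667) = 0.9730
C = 38·0.9724·N(-0.91) − 48·0.9730·N(-1.14) = 38·0.9724·0.1814 − 48·0.9730·0.1271 = 6.7029 − 5.9361 = 0.7669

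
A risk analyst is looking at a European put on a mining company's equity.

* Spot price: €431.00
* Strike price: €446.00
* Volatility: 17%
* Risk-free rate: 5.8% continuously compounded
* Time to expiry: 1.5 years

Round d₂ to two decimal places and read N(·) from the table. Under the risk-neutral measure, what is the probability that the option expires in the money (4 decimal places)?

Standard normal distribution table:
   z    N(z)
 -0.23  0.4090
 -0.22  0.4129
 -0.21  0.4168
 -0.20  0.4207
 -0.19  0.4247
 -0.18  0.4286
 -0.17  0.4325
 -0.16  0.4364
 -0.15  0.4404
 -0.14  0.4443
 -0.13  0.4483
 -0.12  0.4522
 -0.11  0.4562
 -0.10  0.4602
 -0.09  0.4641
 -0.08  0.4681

σ√T = 0.17·√1.5 = 0.2082
d₁ = [ln(431/446) + (0.058 + 0.17²/2)·1.5] / 0.2082 = [-0.0342 + 0.1087] / 0.2082 = 0.3576 → 0.36
d₂ = d₁ − σ√T = 0.3576 − 0.2082 = 0.1494 → 0.15
Pr(exercise) under Q = N(−d₂) = N(-0.15) = 0.4404

0.4404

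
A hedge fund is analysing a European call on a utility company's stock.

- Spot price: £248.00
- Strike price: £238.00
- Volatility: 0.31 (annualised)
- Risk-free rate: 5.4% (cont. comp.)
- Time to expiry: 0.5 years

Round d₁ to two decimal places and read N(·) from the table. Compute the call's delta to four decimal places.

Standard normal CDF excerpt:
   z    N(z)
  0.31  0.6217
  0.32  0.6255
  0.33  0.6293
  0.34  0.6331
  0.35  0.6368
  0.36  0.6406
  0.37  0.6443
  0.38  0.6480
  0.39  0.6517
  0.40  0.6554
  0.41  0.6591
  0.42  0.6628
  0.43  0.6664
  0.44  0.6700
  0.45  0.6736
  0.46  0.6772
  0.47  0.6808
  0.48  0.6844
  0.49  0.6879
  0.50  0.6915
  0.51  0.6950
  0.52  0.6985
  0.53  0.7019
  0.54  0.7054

0.6628

σ√T = 0.31·√0.5 = 0.2192
d₁ = [ln(248/238) + (0.054 + ½·0.31²)·0.5] / (σ√T) = (0.0412 + 0.0510) / 0.2192 = 0.4205 ⇒ 0.42
N(d₁) = N(0.42) = 0.6628
Δ_call = N(d₁) = 0.6628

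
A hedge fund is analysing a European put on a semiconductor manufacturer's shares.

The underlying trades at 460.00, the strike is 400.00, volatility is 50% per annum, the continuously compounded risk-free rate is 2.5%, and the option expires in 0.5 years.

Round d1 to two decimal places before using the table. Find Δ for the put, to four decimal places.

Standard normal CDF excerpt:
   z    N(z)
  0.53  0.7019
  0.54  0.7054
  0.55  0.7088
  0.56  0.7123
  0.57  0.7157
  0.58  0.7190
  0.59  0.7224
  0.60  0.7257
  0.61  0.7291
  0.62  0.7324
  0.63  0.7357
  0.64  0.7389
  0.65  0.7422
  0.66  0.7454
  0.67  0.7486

σ√T = 0.5 × 0.7071 = 0.3536
ln(S/K) + (r + σ²/2)T = ln(460/400) + (0.025 + 0.5²/2)·0.5 = 0.1398 + 0.0750 = 0.2148
d₁ = 0.2148 / 0.3536 = 0.6074 ≈ 0.61
N(d₁) = N(0.61) = 0.7291
Δ_put = N(d₁) − 1 = 0.7291 − 1 = -0.2709

-0.2709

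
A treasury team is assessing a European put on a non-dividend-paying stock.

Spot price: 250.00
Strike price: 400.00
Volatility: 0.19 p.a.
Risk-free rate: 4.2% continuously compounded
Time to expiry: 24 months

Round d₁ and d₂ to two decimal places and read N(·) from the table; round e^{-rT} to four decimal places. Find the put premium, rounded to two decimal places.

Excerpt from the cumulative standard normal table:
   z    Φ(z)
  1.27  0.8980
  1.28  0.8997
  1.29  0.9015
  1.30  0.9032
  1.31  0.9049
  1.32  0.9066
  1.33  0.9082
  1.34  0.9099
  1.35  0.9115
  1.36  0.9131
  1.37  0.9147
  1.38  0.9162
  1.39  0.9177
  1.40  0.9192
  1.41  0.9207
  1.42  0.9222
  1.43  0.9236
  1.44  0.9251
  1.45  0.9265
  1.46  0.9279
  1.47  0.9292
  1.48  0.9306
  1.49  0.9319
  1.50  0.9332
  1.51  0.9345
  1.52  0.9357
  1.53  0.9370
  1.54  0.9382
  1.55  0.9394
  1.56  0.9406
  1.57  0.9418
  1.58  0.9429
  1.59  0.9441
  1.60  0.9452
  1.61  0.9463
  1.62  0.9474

T = 2;  σ√T = 0.2687
d₁ = [ln(250/400) + (0.042 + 0.19²/2)·2] / 0.2687 = [-0.4700 + 0.1201] / 0.2687 = -1.3022 which rounds to -1.30
d₂ = d₁ − σ√T = -1.3022 − 0.2687 = -1.5709 which rounds to -1.57
e^(−rT) = e^(−0.042·2) = 0.9194
N(−d₂) = N(1.57) = 0.9418;  N(−d₁) = N(1.30) = 0.9032
P = 400·0.9194·0.9418 − 250·0.9032 = 346.3564 − 225.8000 = 120.5564

120.56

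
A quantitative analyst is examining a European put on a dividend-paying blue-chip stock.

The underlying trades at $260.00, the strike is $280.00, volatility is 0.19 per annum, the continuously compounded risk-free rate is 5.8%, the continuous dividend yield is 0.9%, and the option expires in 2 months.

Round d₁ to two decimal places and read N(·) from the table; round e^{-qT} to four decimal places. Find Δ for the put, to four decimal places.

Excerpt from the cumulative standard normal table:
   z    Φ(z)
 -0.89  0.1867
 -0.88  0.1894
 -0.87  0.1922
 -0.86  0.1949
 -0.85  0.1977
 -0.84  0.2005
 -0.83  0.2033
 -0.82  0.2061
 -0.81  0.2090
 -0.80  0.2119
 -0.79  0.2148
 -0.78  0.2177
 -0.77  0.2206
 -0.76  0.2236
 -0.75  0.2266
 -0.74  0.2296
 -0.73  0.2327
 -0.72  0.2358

σ√T = 0.19 × 0.4082 = 0.0776
d₁ = [ln(260/280) + (0.058 − 0.009 + ½·0.19²)·0.1667] / (σ√T) = (-0.0741 + 0.0112) / 0.0776 = -0.8113 ⇒ -0.81
N(d₁) = N(-0.81) = 0.2090
Δ_put = e^(−qT)·(N(d₁) − 1) = 0.9985·(0.2090 − 1) = -0.7898

-0.7898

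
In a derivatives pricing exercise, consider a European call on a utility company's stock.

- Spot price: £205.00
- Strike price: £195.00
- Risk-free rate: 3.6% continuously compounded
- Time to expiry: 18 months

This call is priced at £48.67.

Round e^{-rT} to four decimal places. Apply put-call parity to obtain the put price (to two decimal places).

e^(−rT) = e^(−0.036·1.5) = 0.9474
Put-call parity: C − P = S − K·e^(−rT) = 205 − 195·0.9474 = 205 − 184.7430 = 20.2570
P = C − (C − P) = 48.67 − (20.2570) = 28.4130

£28.41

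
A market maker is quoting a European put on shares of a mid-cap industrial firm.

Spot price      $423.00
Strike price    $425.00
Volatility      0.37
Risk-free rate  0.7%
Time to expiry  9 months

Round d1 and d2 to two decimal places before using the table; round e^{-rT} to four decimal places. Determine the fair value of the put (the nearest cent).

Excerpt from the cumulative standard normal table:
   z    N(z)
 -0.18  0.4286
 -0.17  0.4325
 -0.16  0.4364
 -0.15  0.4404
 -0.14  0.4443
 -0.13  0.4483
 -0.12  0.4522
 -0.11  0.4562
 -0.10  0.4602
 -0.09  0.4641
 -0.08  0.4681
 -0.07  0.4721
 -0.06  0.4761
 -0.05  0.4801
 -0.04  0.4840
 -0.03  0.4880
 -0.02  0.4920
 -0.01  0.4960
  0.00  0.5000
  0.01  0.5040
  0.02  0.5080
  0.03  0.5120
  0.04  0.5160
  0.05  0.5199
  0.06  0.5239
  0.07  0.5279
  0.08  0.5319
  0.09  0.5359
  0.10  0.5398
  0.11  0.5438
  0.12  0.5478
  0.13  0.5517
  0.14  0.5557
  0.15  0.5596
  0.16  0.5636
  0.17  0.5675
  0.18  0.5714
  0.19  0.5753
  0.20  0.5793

σ√T = 0.37 × 0.8660 = 0.3204
ln(S/K) + (r + σ²/2)T = ln(423/425) + (0.007 + 0.37²/2)·0.75 = -0.0047 + 0.0566 = 0.0519
d₁ = 0.0519 / 0.3204 = 0.1619 which rounds to 0.16
d₂ = d₁ − σ√T = 0.1619 − 0.3204 = -0.1586 which rounds to -0.16
exp(−rT) = exp(−0.007·0.75) = 0.9948
N(−d₂) = N(0.16) = 0.5636;  N(−d₁) = N(-0.16) = 0.4364
P = 425·0.9948·0.5636 − 423·0.4364 = 238.2844 − 184.5972 = 53.6872

$53.69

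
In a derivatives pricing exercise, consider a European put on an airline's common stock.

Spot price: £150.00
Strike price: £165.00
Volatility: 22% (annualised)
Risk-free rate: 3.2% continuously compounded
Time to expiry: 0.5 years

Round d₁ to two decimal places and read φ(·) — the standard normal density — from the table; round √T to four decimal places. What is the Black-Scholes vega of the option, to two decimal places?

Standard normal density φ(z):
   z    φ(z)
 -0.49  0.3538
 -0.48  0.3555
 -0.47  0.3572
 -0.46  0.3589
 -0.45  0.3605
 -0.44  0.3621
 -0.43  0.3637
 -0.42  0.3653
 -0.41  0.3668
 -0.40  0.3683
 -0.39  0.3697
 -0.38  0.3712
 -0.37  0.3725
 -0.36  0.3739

T = 0.5;  σ√T = 0.1556
d₁ = [ln(150/165) + (0.032 + 0.22²/2)·0.5] / 0.1556 = [-0.0953 + 0.0281] / 0.1556 = -0.4320 ⇒ -0.43
√T = √0.5 = 0.7071
φ(d₁) = φ(-0.43) = 0.3637
vega = S·φ(d₁)·√T = 150·0.3637·0.7071 = 38.5758

38.58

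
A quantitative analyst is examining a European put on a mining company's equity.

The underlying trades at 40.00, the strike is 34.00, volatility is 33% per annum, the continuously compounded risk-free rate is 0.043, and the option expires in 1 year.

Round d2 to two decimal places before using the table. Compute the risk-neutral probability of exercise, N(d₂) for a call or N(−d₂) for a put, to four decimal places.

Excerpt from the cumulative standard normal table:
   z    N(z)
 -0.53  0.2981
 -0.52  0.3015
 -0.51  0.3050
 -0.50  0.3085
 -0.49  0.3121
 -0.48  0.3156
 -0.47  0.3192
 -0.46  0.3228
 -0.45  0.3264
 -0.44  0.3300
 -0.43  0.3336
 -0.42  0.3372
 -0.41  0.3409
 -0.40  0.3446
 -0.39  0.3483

0.3228

σ√T = 0.33·√1 = 0.3300
d₁ = [ln(40/34) + (0.043 + 0.33²/2)·1] / 0.3300 = [0.1625 + 0.0975] / 0.3300 = 0.7878 ≈ 0.79
d₂ = d₁ − σ√T = 0.7878 − 0.3300 = 0.4578 ≈ 0.46
Risk-neutral Pr[S_T < K] = N(−d₂) = N(-0.46) = 0.3228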